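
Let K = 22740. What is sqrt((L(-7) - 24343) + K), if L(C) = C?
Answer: I*sqrt(1610) ≈ 40.125*I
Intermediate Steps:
sqrt((L(-7) - 24343) + K) = sqrt((-7 - 24343) + 22740) = sqrt(-24350 + 22740) = sqrt(-1610) = I*sqrt(1610)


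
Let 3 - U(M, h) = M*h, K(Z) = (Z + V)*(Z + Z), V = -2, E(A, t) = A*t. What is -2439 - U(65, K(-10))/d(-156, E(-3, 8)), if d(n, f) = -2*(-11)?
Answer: -38061/22 ≈ -1730.0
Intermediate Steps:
d(n, f) = 22
K(Z) = 2*Z*(-2 + Z) (K(Z) = (Z - 2)*(Z + Z) = (-2 + Z)*(2*Z) = 2*Z*(-2 + Z))
U(M, h) = 3 - M*h
-2439 - U(65, K(-10))/d(-156, E(-3, 8)) = -2439 - (3 - 1*65*2*(-10)*(-2 - 10))/22 = -2439 - (3 - 1*65*2*(-10)*(-12))/22 = -2439 - (3 - 1*65*240)/22 = -2439 - (3 - 15600)/22 = -2439 - (-15597)/22 = -2439 - 1*(-15597/22) = -2439 + 15597/22 = -38061/22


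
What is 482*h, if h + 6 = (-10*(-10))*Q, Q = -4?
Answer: -195692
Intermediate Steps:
h = -406 (h = -6 - 10*(-10)*(-4) = -6 + 100*(-4) = -6 - 400 = -406)
482*h = 482*(-406) = -195692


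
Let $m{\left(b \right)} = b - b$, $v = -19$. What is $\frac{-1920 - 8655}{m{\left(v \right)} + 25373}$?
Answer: $- \frac{10575}{25373} \approx -0.41678$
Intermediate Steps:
$m{\left(b \right)} = 0$
$\frac{-1920 - 8655}{m{\left(v \right)} + 25373} = \frac{-1920 - 8655}{0 + 25373} = - \frac{10575}{25373}$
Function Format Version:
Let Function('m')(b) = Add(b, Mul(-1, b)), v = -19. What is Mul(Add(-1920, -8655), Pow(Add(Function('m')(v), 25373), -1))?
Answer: Rational(-10575, 25373) ≈ -0.41678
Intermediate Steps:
Function('m')(b) = 0
Mul(Add(-1920, -8655), Pow(Add(Function('m')(v), 25373), -1)) = Mul(Add(-1920, -8655), Pow(Add(0, 25373), -1)) = Mul(-10575, Pow(25373, -1)) = Mul(-10575, Rational(1, 25373)) = Rational(-10575, 25373)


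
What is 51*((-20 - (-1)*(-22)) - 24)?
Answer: -3366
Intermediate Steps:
51*((-20 - (-1)*(-22)) - 24) = 51*((-20 - 1*22) - 24) = 51*((-20 - 22) - 24) = 51*(-42 - 24) = 51*(-66) = -3366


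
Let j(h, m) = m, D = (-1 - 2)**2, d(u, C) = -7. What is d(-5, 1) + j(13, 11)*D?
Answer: 92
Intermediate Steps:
D = 9 (D = (-3)**2 = 9)
d(-5, 1) + j(13, 11)*D = -7 + 11*9 = -7 + 99 = 92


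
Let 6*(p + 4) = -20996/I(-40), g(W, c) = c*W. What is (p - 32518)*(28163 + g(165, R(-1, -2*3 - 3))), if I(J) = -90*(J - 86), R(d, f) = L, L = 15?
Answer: -8474539260611/8505 ≈ -9.9642e+8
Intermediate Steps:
R(d, f) = 15
g(W, c) = W*c
I(J) = 7740 - 90*J (I(J) = -90*(-86 + J) = 7740 - 90*J)
p = -73289/17010 (p = -4 + (-20996/(7740 - 90*(-40)))/6 = -4 + (-20996/(7740 + 3600))/6 = -4 + (-20996/11340)/6 = -4 + (-20996*1/11340)/6 = -4 + (1/6)*(-5249/2835) = -4 - 5249/17010 = -73289/17010 ≈ -4.3086)
(p - 32518)*(28163 + g(165, R(-1, -2*3 - 3))) = (-73289/17010 - 32518)*(28163 + 165*15) = -553204469*(28163 + 2475)/17010 = -553204469/17010*30638 = -8474539260611/8505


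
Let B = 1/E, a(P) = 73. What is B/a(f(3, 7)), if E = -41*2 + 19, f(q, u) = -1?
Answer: -1/4599 ≈ -0.00021744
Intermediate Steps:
E = -63 (E = -82 + 19 = -63)
B = -1/63 (B = 1/(-63) = -1/63 ≈ -0.015873)
B/a(f(3, 7)) = -1/63/73 = -1/63*1/73 = -1/4599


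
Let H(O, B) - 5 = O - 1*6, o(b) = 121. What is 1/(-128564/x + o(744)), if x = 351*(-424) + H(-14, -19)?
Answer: 148839/18138083 ≈ 0.0082059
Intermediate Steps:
H(O, B) = -1 + O (H(O, B) = 5 + (O - 1*6) = 5 + (O - 6) = 5 + (-6 + O) = -1 + O)
x = -148839 (x = 351*(-424) + (-1 - 14) = -148824 - 15 = -148839)
1/(-128564/x + o(744)) = 1/(-128564/(-148839) + 121) = 1/(-128564*(-1/148839) + 121) = 1/(128564/148839 + 121) = 1/(18138083/148839) = 148839/18138083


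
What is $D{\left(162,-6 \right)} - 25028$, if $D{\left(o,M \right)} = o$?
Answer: $-24866$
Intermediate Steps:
$D{\left(162,-6 \right)} - 25028 = 162 - 25028 = -24866$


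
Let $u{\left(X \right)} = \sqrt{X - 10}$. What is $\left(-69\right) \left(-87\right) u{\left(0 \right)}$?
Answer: $6003 i \sqrt{10} \approx 18983.0 i$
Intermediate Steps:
$u{\left(X \right)} = \sqrt{-10 + X}$
$\left(-69\right) \left(-87\right) u{\left(0 \right)} = \left(-69\right) \left(-87\right) \sqrt{-10 + 0} = 6003 \sqrt{-10} = 6003 i \sqrt{10}$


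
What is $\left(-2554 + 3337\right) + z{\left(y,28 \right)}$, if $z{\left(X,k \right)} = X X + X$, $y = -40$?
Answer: $2343$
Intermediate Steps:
$z{\left(X,k \right)} = X + X^{2}$ ($z{\left(X,k \right)} = X^{2} + X = X + X^{2}$)
$\left(-2554 + 3337\right) + z{\left(y,28 \right)} = \left(-2554 + 3337\right) - 40 \left(1 - 40\right) = 783 - -1560 = 783 + 1560 = 2343$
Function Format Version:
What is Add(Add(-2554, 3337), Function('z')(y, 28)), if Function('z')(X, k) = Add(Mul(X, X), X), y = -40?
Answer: 2343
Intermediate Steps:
Function('z')(X, k) = Add(X, Pow(X, 2)) (Function('z')(X, k) = Add(Pow(X, 2), X) = Add(X, Pow(X, 2)))
Add(Add(-2554, 3337), Function('z')(y, 28)) = Add(Add(-2554, 3337), Mul(-40, Add(1, -40))) = Add(783, Mul(-40, -39)) = Add(783, 1560) = 2343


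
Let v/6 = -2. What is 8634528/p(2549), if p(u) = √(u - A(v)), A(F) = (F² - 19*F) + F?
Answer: 8634528*√2189/2189 ≈ 1.8455e+5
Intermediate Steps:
v = -12 (v = 6*(-2) = -12)
A(F) = F² - 18*F
p(u) = √(-360 + u) (p(u) = √(u - (-12)*(-18 - 12)) = √(u - (-12)*(-30)) = √(u - 1*360) = √(u - 360) = √(-360 + u))
8634528/p(2549) = 8634528/(√(-360 + 2549)) = 8634528/(√2189) = 8634528*(√2189/2189) = 8634528*√2189/2189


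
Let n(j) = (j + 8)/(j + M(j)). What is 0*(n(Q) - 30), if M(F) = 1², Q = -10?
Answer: 0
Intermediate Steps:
M(F) = 1
n(j) = (8 + j)/(1 + j) (n(j) = (j + 8)/(j + 1) = (8 + j)/(1 + j))
0*(n(Q) - 30) = 0*((8 - 10)/(1 - 10) - 30) = 0*(-2/(-9) - 30) = 0*(-⅑*(-2) - 30) = 0*(2/9 - 30) = 0*(-268/9) = 0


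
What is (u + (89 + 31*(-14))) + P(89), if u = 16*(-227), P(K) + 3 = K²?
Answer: 3941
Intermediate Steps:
P(K) = -3 + K²
u = -3632
(u + (89 + 31*(-14))) + P(89) = (-3632 + (89 + 31*(-14))) + (-3 + 89²) = (-3632 + (89 - 434)) + (-3 + 7921) = (-3632 - 345) + 7918 = -3977 + 7918 = 3941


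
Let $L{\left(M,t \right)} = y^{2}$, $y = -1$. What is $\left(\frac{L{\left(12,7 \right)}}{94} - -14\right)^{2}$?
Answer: $\frac{1734489}{8836} \approx 196.3$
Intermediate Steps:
$L{\left(M,t \right)} = 1$ ($L{\left(M,t \right)} = \left(-1\right)^{2} = 1$)
$\left(\frac{L{\left(12,7 \right)}}{94} - -14\right)^{2} = \left(1 \cdot \frac{1}{94} - -14\right)^{2} = \left(1 \cdot \frac{1}{94} + 14\right)^{2} = \left(\frac{1}{94} + 14\right)^{2} = \left(\frac{1317}{94}\right)^{2} = \frac{1734489}{8836}$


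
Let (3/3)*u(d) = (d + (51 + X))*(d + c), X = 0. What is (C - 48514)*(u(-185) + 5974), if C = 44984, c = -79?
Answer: -145965500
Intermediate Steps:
u(d) = (-79 + d)*(51 + d) (u(d) = (d + (51 + 0))*(d - 79) = (d + 51)*(-79 + d) = (51 + d)*(-79 + d) = (-79 + d)*(51 + d))
(C - 48514)*(u(-185) + 5974) = (44984 - 48514)*((-4029 + (-185)**2 - 28*(-185)) + 5974) = -3530*((-4029 + 34225 + 5180) + 5974) = -3530*(35376 + 5974) = -3530*41350 = -145965500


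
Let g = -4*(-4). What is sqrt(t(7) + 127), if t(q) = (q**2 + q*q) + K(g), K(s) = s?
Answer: sqrt(241) ≈ 15.524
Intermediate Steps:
g = 16
t(q) = 16 + 2*q**2 (t(q) = (q**2 + q*q) + 16 = (q**2 + q**2) + 16 = 2*q**2 + 16 = 16 + 2*q**2)
sqrt(t(7) + 127) = sqrt((16 + 2*7**2) + 127) = sqrt((16 + 2*49) + 127) = sqrt((16 + 98) + 127) = sqrt(114 + 127) = sqrt(241)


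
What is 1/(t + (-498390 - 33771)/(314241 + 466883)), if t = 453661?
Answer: 781124/354364962803 ≈ 2.2043e-6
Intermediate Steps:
1/(t + (-498390 - 33771)/(314241 + 466883)) = 1/(453661 + (-498390 - 33771)/(314241 + 466883)) = 1/(453661 - 532161/781124) = 1/(354364962803/781124) = 781124/354364962803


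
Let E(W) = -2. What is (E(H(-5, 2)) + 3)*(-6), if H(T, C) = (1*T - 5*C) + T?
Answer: -6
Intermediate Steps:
H(T, C) = -5*C + 2*T (H(T, C) = (T - 5*C) + T = -5*C + 2*T)
(E(H(-5, 2)) + 3)*(-6) = (-2 + 3)*(-6) = 1*(-6) = -6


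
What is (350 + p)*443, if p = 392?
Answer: 328706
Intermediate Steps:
(350 + p)*443 = (350 + 392)*443 = 742*443 = 328706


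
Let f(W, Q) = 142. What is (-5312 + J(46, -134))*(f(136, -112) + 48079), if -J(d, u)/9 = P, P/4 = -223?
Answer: 130968236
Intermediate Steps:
P = -892 (P = 4*(-223) = -892)
J(d, u) = 8028 (J(d, u) = -9*(-892) = 8028)
(-5312 + J(46, -134))*(f(136, -112) + 48079) = (-5312 + 8028)*(142 + 48079) = 2716*48221 = 130968236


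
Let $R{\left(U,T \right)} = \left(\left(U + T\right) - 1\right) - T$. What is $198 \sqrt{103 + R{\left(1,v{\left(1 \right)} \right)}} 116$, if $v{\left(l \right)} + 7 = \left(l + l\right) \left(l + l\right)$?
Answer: $22968 \sqrt{103} \approx 2.331 \cdot 10^{5}$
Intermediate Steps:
$v{\left(l \right)} = -7 + 4 l^{2}$ ($v{\left(l \right)} = -7 + \left(l + l\right) \left(l + l\right) = -7 + 2 l 2 l = -7 + 4 l^{2}$)
$R{\left(U,T \right)} = -1 + U$ ($R{\left(U,T \right)} = \left(\left(T + U\right) - 1\right) - T = \left(-1 + T + U\right) - T = -1 + U$)
$198 \sqrt{103 + R{\left(1,v{\left(1 \right)} \right)}} 116 = 198 \sqrt{103 + \left(-1 + 1\right)} 116 = 198 \sqrt{103 + 0} \cdot 116 = 198 \sqrt{103} \cdot 116 = 22968 \sqrt{103}$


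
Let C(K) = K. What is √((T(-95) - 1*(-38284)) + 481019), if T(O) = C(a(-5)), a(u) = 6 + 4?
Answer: √519313 ≈ 720.63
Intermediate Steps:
a(u) = 10
T(O) = 10
√((T(-95) - 1*(-38284)) + 481019) = √((10 - 1*(-38284)) + 481019) = √((10 + 38284) + 481019) = √(38294 + 481019) = √519313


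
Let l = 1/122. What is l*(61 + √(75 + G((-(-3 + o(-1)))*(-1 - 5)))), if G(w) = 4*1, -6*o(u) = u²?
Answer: ½ + √79/122 ≈ 0.57285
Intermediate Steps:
o(u) = -u²/6
G(w) = 4
l = 1/122 ≈ 0.0081967
l*(61 + √(75 + G((-(-3 + o(-1)))*(-1 - 5)))) = (61 + √(75 + 4))/122 = (61 + √79)/122 = ½ + √79/122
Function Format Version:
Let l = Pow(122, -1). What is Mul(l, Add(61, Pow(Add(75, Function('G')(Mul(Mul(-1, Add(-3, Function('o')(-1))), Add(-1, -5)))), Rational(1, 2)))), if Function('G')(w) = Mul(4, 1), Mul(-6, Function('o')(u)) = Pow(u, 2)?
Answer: Add(Rational(1, 2), Mul(Rational(1, 122), Pow(79, Rational(1, 2)))) ≈ 0.57285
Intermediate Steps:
Function('o')(u) = Mul(Rational(-1, 6), Pow(u, 2))
Function('G')(w) = 4
l = Rational(1, 122) ≈ 0.0081967
Mul(l, Add(61, Pow(Add(75, Function('G')(Mul(Mul(-1, Add(-3, Function('o')(-1))), Add(-1, -5)))), Rational(1, 2)))) = Mul(Rational(1, 122), Add(61, Pow(Add(75, 4), Rational(1, 2)))) = Mul(Rational(1, 122), Add(61, Pow(79, Rational(1, 2)))) = Add(Rational(1, 2), Mul(Rational(1, 122), Pow(79, Rational(1, 2))))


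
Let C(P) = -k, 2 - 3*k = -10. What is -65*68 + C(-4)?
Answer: -4424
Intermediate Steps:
k = 4 (k = 2/3 - 1/3*(-10) = 2/3 + 10/3 = 4)
C(P) = -4 (C(P) = -1*4 = -4)
-65*68 + C(-4) = -65*68 - 4 = -4420 - 4 = -4424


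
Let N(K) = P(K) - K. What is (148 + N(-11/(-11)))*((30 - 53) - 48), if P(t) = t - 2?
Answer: -10366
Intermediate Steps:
P(t) = -2 + t
N(K) = -2 (N(K) = (-2 + K) - K = -2)
(148 + N(-11/(-11)))*((30 - 53) - 48) = (148 - 2)*((30 - 53) - 48) = 146*(-23 - 48) = 146*(-71) = -10366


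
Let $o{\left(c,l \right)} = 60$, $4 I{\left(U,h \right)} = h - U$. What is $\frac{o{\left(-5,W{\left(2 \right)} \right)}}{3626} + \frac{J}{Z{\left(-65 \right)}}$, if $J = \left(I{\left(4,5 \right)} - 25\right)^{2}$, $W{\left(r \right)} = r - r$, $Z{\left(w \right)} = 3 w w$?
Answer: $\frac{7951071}{122558800} \approx 0.064876$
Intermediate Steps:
$Z{\left(w \right)} = 3 w^{2}$
$I{\left(U,h \right)} = - \frac{U}{4} + \frac{h}{4}$ ($I{\left(U,h \right)} = \frac{h - U}{4} = - \frac{U}{4} + \frac{h}{4}$)
$W{\left(r \right)} = 0$
$J = \frac{9801}{16}$ ($J = \left(\left(\left(- \frac{1}{4}\right) 4 + \frac{1}{4} \cdot 5\right) - 25\right)^{2} = \left(\left(-1 + \frac{5}{4}\right) - 25\right)^{2} = \left(\frac{1}{4} - 25\right)^{2} = \left(- \frac{99}{4}\right)^{2} = \frac{9801}{16} \approx 612.56$)
$\frac{o{\left(-5,W{\left(2 \right)} \right)}}{3626} + \frac{J}{Z{\left(-65 \right)}} = \frac{60}{3626} + \frac{9801}{16 \cdot 3 \left(-65\right)^{2}} = 60 \cdot \frac{1}{3626} + \frac{9801}{16 \cdot 3 \cdot 4225} = \frac{30}{1813} + \frac{9801}{16 \cdot 12675} = \frac{30}{1813} + \frac{9801}{16} \cdot \frac{1}{12675} = \frac{30}{1813} + \frac{3267}{67600} = \frac{7951071}{122558800}$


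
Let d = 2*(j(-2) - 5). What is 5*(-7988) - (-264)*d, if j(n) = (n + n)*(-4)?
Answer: -34132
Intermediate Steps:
j(n) = -8*n (j(n) = (2*n)*(-4) = -8*n)
d = 22 (d = 2*(-8*(-2) - 5) = 2*(16 - 5) = 2*11 = 22)
5*(-7988) - (-264)*d = 5*(-7988) - (-264)*22 = -39940 - 1*(-5808) = -39940 + 5808 = -34132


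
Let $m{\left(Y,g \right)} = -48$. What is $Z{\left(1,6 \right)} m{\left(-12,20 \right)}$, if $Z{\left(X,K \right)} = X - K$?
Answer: $240$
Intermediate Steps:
$Z{\left(1,6 \right)} m{\left(-12,20 \right)} = \left(1 - 6\right) \left(-48\right) = \left(-5\right) \left(-48\right) = 240$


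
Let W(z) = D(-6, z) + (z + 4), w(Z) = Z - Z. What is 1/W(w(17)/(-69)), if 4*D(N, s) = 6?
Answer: 2/11 ≈ 0.18182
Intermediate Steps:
D(N, s) = 3/2 (D(N, s) = (¼)*6 = 3/2)
w(Z) = 0
W(z) = 11/2 + z (W(z) = 3/2 + (z + 4) = 3/2 + (4 + z) = 11/2 + z)
1/W(w(17)/(-69)) = 1/(11/2 + 0/(-69)) = 1/(11/2 + 0*(-1/69)) = 1/(11/2 + 0) = 1/(11/2) = 2/11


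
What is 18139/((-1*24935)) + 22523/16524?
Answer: 261882169/412025940 ≈ 0.63560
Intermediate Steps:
18139/((-1*24935)) + 22523/16524 = 18139/(-24935) + 22523*(1/16524) = 18139*(-1/24935) + 22523/16524 = -18139/24935 + 22523/16524 = 261882169/412025940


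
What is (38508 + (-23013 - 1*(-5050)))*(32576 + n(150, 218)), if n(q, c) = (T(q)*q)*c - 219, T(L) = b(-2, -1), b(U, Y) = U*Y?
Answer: 2008417565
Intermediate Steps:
T(L) = 2 (T(L) = -2*(-1) = 2)
n(q, c) = -219 + 2*c*q (n(q, c) = (2*q)*c - 219 = 2*c*q - 219 = -219 + 2*c*q)
(38508 + (-23013 - 1*(-5050)))*(32576 + n(150, 218)) = (38508 + (-23013 - 1*(-5050)))*(32576 + (-219 + 2*218*150)) = (38508 + (-23013 + 5050))*(32576 + (-219 + 65400)) = (38508 - 17963)*(32576 + 65181) = 20545*97757 = 2008417565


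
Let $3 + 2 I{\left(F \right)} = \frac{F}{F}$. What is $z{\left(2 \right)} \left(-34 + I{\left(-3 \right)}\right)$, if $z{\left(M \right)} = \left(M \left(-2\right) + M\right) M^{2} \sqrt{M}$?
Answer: $280 \sqrt{2} \approx 395.98$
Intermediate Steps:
$I{\left(F \right)} = -1$ ($I{\left(F \right)} = - \frac{3}{2} + \frac{F \frac{1}{F}}{2} = - \frac{3}{2} + \frac{1}{2} \cdot 1 = - \frac{3}{2} + \frac{1}{2} = -1$)
$z{\left(M \right)} = - M^{\frac{7}{2}}$ ($z{\left(M \right)} = \left(- 2 M + M\right) M^{2} \sqrt{M} = - M M^{2} \sqrt{M} = - M^{3} \sqrt{M} = - M^{\frac{7}{2}}$)
$z{\left(2 \right)} \left(-34 + I{\left(-3 \right)}\right) = - 2^{\frac{7}{2}} \left(-34 - 1\right) = - 8 \sqrt{2} \left(-35\right) = 280 \sqrt{2}$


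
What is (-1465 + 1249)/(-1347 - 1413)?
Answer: 9/115 ≈ 0.078261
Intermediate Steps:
(-1465 + 1249)/(-1347 - 1413) = -216/(-2760) = -216*(-1/2760) = 9/115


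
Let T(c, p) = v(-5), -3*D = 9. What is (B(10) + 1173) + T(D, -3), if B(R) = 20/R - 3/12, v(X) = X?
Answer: 4679/4 ≈ 1169.8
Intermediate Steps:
D = -3 (D = -⅓*9 = -3)
T(c, p) = -5
B(R) = -¼ + 20/R (B(R) = 20/R - 3*1/12 = 20/R - ¼ = -¼ + 20/R)
(B(10) + 1173) + T(D, -3) = ((¼)*(80 - 1*10)/10 + 1173) - 5 = ((¼)*(⅒)*(80 - 10) + 1173) - 5 = ((¼)*(⅒)*70 + 1173) - 5 = (7/4 + 1173) - 5 = 4699/4 - 5 = 4679/4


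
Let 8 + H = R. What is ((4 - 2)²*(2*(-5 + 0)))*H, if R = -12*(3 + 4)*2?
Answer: 7040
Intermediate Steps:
R = -168 (R = -12*7*2 = -2*42*2 = -84*2 = -168)
H = -176 (H = -8 - 168 = -176)
((4 - 2)²*(2*(-5 + 0)))*H = ((4 - 2)²*(2*(-5 + 0)))*(-176) = (2²*(2*(-5)))*(-176) = (4*(-10))*(-176) = -40*(-176) = 7040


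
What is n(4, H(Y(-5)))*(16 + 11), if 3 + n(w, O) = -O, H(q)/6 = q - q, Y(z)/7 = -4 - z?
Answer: -81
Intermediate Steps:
Y(z) = -28 - 7*z (Y(z) = 7*(-4 - z) = -28 - 7*z)
H(q) = 0 (H(q) = 6*(q - q) = 6*0 = 0)
n(w, O) = -3 - O
n(4, H(Y(-5)))*(16 + 11) = (-3 - 1*0)*(16 + 11) = (-3 + 0)*27 = -3*27 = -81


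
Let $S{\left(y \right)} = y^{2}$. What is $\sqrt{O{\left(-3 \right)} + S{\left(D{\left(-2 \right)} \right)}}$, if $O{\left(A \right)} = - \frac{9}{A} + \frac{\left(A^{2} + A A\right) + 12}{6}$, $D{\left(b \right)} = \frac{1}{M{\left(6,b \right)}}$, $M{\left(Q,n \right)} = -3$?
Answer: $\frac{\sqrt{73}}{3} \approx 2.848$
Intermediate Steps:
$D{\left(b \right)} = - \frac{1}{3}$ ($D{\left(b \right)} = \frac{1}{-3} = - \frac{1}{3}$)
$O{\left(A \right)} = 2 - \frac{9}{A} + \frac{A^{2}}{3}$ ($O{\left(A \right)} = - \frac{9}{A} + \left(\left(A^{2} + A^{2}\right) + 12\right) \frac{1}{6} = - \frac{9}{A} + \left(2 A^{2} + 12\right) \frac{1}{6} = - \frac{9}{A} + \left(12 + 2 A^{2}\right) \frac{1}{6} = - \frac{9}{A} + \left(2 + \frac{A^{2}}{3}\right) = 2 - \frac{9}{A} + \frac{A^{2}}{3}$)
$\sqrt{O{\left(-3 \right)} + S{\left(D{\left(-2 \right)} \right)}} = \sqrt{\left(2 - \frac{9}{-3} + \frac{\left(-3\right)^{2}}{3}\right) + \left(- \frac{1}{3}\right)^{2}} = \sqrt{\left(2 - -3 + \frac{1}{3} \cdot 9\right) + \frac{1}{9}} = \sqrt{\left(2 + 3 + 3\right) + \frac{1}{9}} = \sqrt{8 + \frac{1}{9}} = \sqrt{\frac{73}{9}} = \frac{\sqrt{73}}{3}$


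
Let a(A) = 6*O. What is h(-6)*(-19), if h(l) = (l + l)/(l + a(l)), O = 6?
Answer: 38/5 ≈ 7.6000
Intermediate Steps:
a(A) = 36 (a(A) = 6*6 = 36)
h(l) = 2*l/(36 + l) (h(l) = (l + l)/(l + 36) = (2*l)/(36 + l) = 2*l/(36 + l))
h(-6)*(-19) = (2*(-6)/(36 - 6))*(-19) = (2*(-6)/30)*(-19) = (2*(-6)*(1/30))*(-19) = -2/5*(-19) = 38/5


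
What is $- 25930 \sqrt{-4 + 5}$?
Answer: $-25930$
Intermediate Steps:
$- 25930 \sqrt{-4 + 5} = - 25930 \sqrt{1} = \left(-25930\right) 1 = -25930$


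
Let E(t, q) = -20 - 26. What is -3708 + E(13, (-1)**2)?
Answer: -3754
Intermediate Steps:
E(t, q) = -46
-3708 + E(13, (-1)**2) = -3708 - 46 = -3754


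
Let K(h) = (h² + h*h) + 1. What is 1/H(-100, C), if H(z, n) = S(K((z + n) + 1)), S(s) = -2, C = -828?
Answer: -½ ≈ -0.50000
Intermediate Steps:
K(h) = 1 + 2*h² (K(h) = (h² + h²) + 1 = 2*h² + 1 = 1 + 2*h²)
H(z, n) = -2
1/H(-100, C) = 1/(-2) = -½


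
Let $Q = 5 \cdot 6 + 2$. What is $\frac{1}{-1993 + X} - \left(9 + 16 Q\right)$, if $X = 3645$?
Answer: $- \frac{860691}{1652} \approx -521.0$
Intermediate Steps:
$Q = 32$ ($Q = 30 + 2 = 32$)
$\frac{1}{-1993 + X} - \left(9 + 16 Q\right) = \frac{1}{-1993 + 3645} - \left(9 + 16 \cdot 32\right) = \frac{1}{1652} - \left(9 + 512\right) = \frac{1}{1652} - 521 = - \frac{860691}{1652}$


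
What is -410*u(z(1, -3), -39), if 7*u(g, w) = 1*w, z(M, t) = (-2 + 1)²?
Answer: 15990/7 ≈ 2284.3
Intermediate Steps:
z(M, t) = 1 (z(M, t) = (-1)² = 1)
u(g, w) = w/7 (u(g, w) = (1*w)/7 = w/7)
-410*u(z(1, -3), -39) = -410*(-39)/7 = -410*(-39/7) = 15990/7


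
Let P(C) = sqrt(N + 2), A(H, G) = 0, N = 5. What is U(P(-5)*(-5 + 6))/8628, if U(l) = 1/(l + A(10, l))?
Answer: sqrt(7)/60396 ≈ 4.3807e-5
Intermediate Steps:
P(C) = sqrt(7) (P(C) = sqrt(5 + 2) = sqrt(7))
U(l) = 1/l (U(l) = 1/(l + 0) = 1/l)
U(P(-5)*(-5 + 6))/8628 = 1/((sqrt(7)*(-5 + 6))*8628) = (1/8628)/(sqrt(7)*1) = (1/8628)/sqrt(7) = (sqrt(7)/7)*(1/8628) = sqrt(7)/60396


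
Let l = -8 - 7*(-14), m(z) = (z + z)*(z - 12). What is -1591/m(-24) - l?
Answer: -157111/1728 ≈ -90.921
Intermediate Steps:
m(z) = 2*z*(-12 + z) (m(z) = (2*z)*(-12 + z) = 2*z*(-12 + z))
l = 90 (l = -8 + 98 = 90)
-1591/m(-24) - l = -1591*(-1/(48*(-12 - 24))) - 1*90 = -1591/(2*(-24)*(-36)) - 90 = -1591/1728 - 90 = -157111/1728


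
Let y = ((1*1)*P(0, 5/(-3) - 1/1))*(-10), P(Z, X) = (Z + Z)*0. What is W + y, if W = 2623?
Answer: 2623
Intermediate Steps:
P(Z, X) = 0 (P(Z, X) = (2*Z)*0 = 0)
y = 0 (y = ((1*1)*0)*(-10) = (1*0)*(-10) = 0*(-10) = 0)
W + y = 2623 + 0 = 2623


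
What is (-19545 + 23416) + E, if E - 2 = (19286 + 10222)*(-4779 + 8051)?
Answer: 96554049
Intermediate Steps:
E = 96550178 (E = 2 + (19286 + 10222)*(-4779 + 8051) = 2 + 29508*3272 = 2 + 96550176 = 96550178)
(-19545 + 23416) + E = (-19545 + 23416) + 96550178 = 3871 + 96550178 = 96554049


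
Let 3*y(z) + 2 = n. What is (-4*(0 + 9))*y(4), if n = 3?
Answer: -12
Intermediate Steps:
y(z) = ⅓ (y(z) = -⅔ + (⅓)*3 = -⅔ + 1 = ⅓)
(-4*(0 + 9))*y(4) = -4*(0 + 9)*(⅓) = -4*9*(⅓) = -36*⅓ = -12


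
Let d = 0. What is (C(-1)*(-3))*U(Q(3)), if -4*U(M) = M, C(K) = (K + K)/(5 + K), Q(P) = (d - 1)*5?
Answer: 15/8 ≈ 1.8750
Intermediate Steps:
Q(P) = -5 (Q(P) = (0 - 1)*5 = -1*5 = -5)
C(K) = 2*K/(5 + K) (C(K) = (2*K)/(5 + K) = 2*K/(5 + K))
U(M) = -M/4
(C(-1)*(-3))*U(Q(3)) = ((2*(-1)/(5 - 1))*(-3))*(-¼*(-5)) = ((2*(-1)/4)*(-3))*(5/4) = ((2*(-1)*(¼))*(-3))*(5/4) = -½*(-3)*(5/4) = (3/2)*(5/4) = 15/8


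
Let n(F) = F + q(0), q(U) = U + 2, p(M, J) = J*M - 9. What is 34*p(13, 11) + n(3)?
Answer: 4561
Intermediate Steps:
p(M, J) = -9 + J*M
q(U) = 2 + U
n(F) = 2 + F (n(F) = F + (2 + 0) = F + 2 = 2 + F)
34*p(13, 11) + n(3) = 34*(-9 + 11*13) + (2 + 3) = 34*(-9 + 143) + 5 = 34*134 + 5 = 4556 + 5 = 4561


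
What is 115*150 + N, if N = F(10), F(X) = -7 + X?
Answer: 17253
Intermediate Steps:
N = 3 (N = -7 + 10 = 3)
115*150 + N = 115*150 + 3 = 17250 + 3 = 17253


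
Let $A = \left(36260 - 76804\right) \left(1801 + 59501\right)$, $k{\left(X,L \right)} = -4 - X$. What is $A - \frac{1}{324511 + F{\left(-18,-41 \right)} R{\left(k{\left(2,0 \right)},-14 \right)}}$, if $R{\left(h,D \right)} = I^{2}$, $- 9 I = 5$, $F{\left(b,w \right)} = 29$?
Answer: $- \frac{65332256288049489}{26286116} \approx -2.4854 \cdot 10^{9}$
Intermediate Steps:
$I = - \frac{5}{9}$ ($I = \left(- \frac{1}{9}\right) 5 = - \frac{5}{9} \approx -0.55556$)
$R{\left(h,D \right)} = \frac{25}{81}$ ($R{\left(h,D \right)} = \left(- \frac{5}{9}\right)^{2} = \frac{25}{81}$)
$A = -2485428288$ ($A = \left(-40544\right) 61302 = -2485428288$)
$A - \frac{1}{324511 + F{\left(-18,-41 \right)} R{\left(k{\left(2,0 \right)},-14 \right)}} = -2485428288 - \frac{1}{324511 + 29 \cdot \frac{25}{81}} = -2485428288 - \frac{1}{324511 + \frac{725}{81}} = -2485428288 - \frac{1}{\frac{26286116}{81}} = -2485428288 - \frac{81}{26286116} = - \frac{65332256288049489}{26286116}$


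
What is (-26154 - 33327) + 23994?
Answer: -35487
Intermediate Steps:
(-26154 - 33327) + 23994 = -59481 + 23994 = -35487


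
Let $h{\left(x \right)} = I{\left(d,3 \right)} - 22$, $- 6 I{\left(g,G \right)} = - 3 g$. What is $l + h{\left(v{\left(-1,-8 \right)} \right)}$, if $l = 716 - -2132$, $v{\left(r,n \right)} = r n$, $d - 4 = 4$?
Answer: $2830$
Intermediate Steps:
$d = 8$ ($d = 4 + 4 = 8$)
$v{\left(r,n \right)} = n r$
$I{\left(g,G \right)} = \frac{g}{2}$ ($I{\left(g,G \right)} = - \frac{\left(-3\right) g}{6} = \frac{g}{2}$)
$l = 2848$ ($l = 716 + 2132 = 2848$)
$h{\left(x \right)} = -18$ ($h{\left(x \right)} = \frac{1}{2} \cdot 8 - 22 = 4 - 22 = -18$)
$l + h{\left(v{\left(-1,-8 \right)} \right)} = 2848 - 18 = 2830$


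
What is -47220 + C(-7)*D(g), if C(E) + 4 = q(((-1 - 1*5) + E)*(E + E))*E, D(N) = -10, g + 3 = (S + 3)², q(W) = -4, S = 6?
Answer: -47460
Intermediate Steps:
g = 78 (g = -3 + (6 + 3)² = -3 + 9² = -3 + 81 = 78)
C(E) = -4 - 4*E
-47220 + C(-7)*D(g) = -47220 + (-4 - 4*(-7))*(-10) = -47220 + (-4 + 28)*(-10) = -47220 + 24*(-10) = -47220 - 240 = -47460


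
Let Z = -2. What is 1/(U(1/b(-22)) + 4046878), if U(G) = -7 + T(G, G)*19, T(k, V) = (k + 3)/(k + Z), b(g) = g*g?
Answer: 967/3913296650 ≈ 2.4711e-7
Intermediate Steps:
b(g) = g²
T(k, V) = (3 + k)/(-2 + k) (T(k, V) = (k + 3)/(k - 2) = (3 + k)/(-2 + k))
U(G) = -7 + 19*(3 + G)/(-2 + G) (U(G) = -7 + ((3 + G)/(-2 + G))*19 = -7 + 19*(3 + G)/(-2 + G))
1/(U(1/b(-22)) + 4046878) = 1/((71 + 12/((-22)²))/(-2 + 1/((-22)²)) + 4046878) = 1/((71 + 12/484)/(-2 + 1/484) + 4046878) = 1/((71 + 12*(1/484))/(-2 + 1/484) + 4046878) = 1/((71 + 3/121)/(-967/484) + 4046878) = 1/(-484/967*8594/121 + 4046878) = 1/(-34376/967 + 4046878) = 1/(3913296650/967) = 967/3913296650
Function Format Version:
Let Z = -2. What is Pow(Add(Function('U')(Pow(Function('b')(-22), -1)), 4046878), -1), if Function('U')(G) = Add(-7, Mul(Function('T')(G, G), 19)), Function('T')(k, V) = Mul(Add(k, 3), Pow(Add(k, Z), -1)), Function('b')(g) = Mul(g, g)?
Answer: Rational(967, 3913296650) ≈ 2.4711e-7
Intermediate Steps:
Function('b')(g) = Pow(g, 2)
Function('T')(k, V) = Mul(Pow(Add(-2, k), -1), Add(3, k)) (Function('T')(k, V) = Mul(Add(k, 3), Pow(Add(k, -2), -1)) = Mul(Add(3, k), Pow(Add(-2, k), -1)) = Mul(Pow(Add(-2, k), -1), Add(3, k)))
Function('U')(G) = Add(-7, Mul(19, Pow(Add(-2, G), -1), Add(3, G))) (Function('U')(G) = Add(-7, Mul(Mul(Pow(Add(-2, G), -1), Add(3, G)), 19)) = Add(-7, Mul(19, Pow(Add(-2, G), -1), Add(3, G))))
Pow(Add(Function('U')(Pow(Function('b')(-22), -1)), 4046878), -1) = Pow(Add(Mul(Pow(Add(-2, Pow(Pow(-22, 2), -1)), -1), Add(71, Mul(12, Pow(Pow(-22, 2), -1)))), 4046878), -1) = Pow(Add(Mul(Pow(Add(-2, Pow(484, -1)), -1), Add(71, Mul(12, Pow(484, -1)))), 4046878), -1) = Pow(Add(Mul(Pow(Add(-2, Rational(1, 484)), -1), Add(71, Mul(12, Rational(1, 484)))), 4046878), -1) = Pow(Add(Mul(Pow(Rational(-967, 484), -1), Add(71, Rational(3, 121))), 4046878), -1) = Pow(Add(Mul(Rational(-484, 967), Rational(8594, 121)), 4046878), -1) = Pow(Add(Rational(-34376, 967), 4046878), -1) = Pow(Rational(3913296650, 967), -1) = Rational(967, 3913296650)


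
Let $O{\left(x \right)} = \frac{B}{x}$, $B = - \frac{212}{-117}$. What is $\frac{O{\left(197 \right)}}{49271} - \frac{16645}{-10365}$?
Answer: $\frac{1260190077089}{784732269789} \approx 1.6059$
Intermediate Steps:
$B = \frac{212}{117}$ ($B = \left(-212\right) \left(- \frac{1}{117}\right) = \frac{212}{117} \approx 1.812$)
$O{\left(x \right)} = \frac{212}{117 x}$
$\frac{O{\left(197 \right)}}{49271} - \frac{16645}{-10365} = \frac{\frac{212}{117} \cdot \frac{1}{197}}{49271} - \frac{16645}{-10365} = \frac{212}{117} \cdot \frac{1}{197} \cdot \frac{1}{49271} - - \frac{3329}{2073} = \frac{212}{23049} \cdot \frac{1}{49271} + \frac{3329}{2073} = \frac{212}{1135647279} + \frac{3329}{2073} = \frac{1260190077089}{784732269789}$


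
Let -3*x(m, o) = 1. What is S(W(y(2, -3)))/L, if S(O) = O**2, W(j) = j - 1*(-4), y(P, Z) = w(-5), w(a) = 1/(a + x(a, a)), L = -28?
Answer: -3721/7168 ≈ -0.51911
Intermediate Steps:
x(m, o) = -1/3 (x(m, o) = -1/3*1 = -1/3)
w(a) = 1/(-1/3 + a) (w(a) = 1/(a - 1/3) = 1/(-1/3 + a))
y(P, Z) = -3/16 (y(P, Z) = 3/(-1 + 3*(-5)) = 3/(-1 - 15) = 3/(-16) = 3*(-1/16) = -3/16)
W(j) = 4 + j (W(j) = j + 4 = 4 + j)
S(W(y(2, -3)))/L = (4 - 3/16)**2/(-28) = (61/16)**2*(-1/28) = (3721/256)*(-1/28) = -3721/7168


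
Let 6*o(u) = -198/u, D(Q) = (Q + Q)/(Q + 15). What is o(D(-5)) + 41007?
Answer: 41040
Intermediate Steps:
D(Q) = 2*Q/(15 + Q) (D(Q) = (2*Q)/(15 + Q) = 2*Q/(15 + Q))
o(u) = -33/u (o(u) = (-198/u)/6 = -33/u)
o(D(-5)) + 41007 = -33/(2*(-5)/(15 - 5)) + 41007 = -33/(2*(-5)/10) + 41007 = -33/(2*(-5)*(⅒)) + 41007 = -33/(-1) + 41007 = -33*(-1) + 41007 = 33 + 41007 = 41040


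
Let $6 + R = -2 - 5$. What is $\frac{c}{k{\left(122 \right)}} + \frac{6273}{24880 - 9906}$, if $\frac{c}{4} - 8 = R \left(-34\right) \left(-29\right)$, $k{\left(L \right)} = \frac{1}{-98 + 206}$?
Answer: $- \frac{82864911807}{14974} \approx -5.5339 \cdot 10^{6}$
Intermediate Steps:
$k{\left(L \right)} = \frac{1}{108}$
$R = -13$ ($R = -6 - 7 = -13$)
$c = -51240$ ($c = 32 + 4 \left(-13\right) \left(-34\right) \left(-29\right) = 32 + 4 \cdot 442 \left(-29\right) = 32 + 4 \left(-12818\right) = 32 - 51272 = -51240$)
$\frac{c}{k{\left(122 \right)}} + \frac{6273}{24880 - 9906} = - 51240 \frac{1}{\frac{1}{108}} + \frac{6273}{24880 - 9906} = \left(-51240\right) 108 + \frac{6273}{14974} = -5533920 + 6273 \cdot \frac{1}{14974} = -5533920 + \frac{6273}{14974} = - \frac{82864911807}{14974}$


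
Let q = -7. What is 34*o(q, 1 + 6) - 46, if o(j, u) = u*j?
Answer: -1712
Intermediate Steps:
o(j, u) = j*u
34*o(q, 1 + 6) - 46 = 34*(-7*(1 + 6)) - 46 = 34*(-7*7) - 46 = 34*(-49) - 46 = -1666 - 46 = -1712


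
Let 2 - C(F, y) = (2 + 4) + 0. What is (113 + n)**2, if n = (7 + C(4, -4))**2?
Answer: 14884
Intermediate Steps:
C(F, y) = -4 (C(F, y) = 2 - ((2 + 4) + 0) = 2 - (6 + 0) = 2 - 1*6 = 2 - 6 = -4)
n = 9 (n = (7 - 4)**2 = 3**2 = 9)
(113 + n)**2 = (113 + 9)**2 = 122**2 = 14884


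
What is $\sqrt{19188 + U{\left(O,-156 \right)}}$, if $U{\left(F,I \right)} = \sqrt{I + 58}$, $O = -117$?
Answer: $\sqrt{19188 + 7 i \sqrt{2}} \approx 138.52 + 0.0357 i$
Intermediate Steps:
$U{\left(F,I \right)} = \sqrt{58 + I}$
$\sqrt{19188 + U{\left(O,-156 \right)}} = \sqrt{19188 + \sqrt{58 - 156}} = \sqrt{19188 + \sqrt{-98}} = \sqrt{19188 + 7 i \sqrt{2}}$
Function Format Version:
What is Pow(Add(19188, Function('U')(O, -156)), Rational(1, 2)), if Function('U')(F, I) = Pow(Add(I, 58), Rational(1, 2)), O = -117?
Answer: Pow(Add(19188, Mul(7, I, Pow(2, Rational(1, 2)))), Rational(1, 2)) ≈ Add(138.52, Mul(0.0357, I))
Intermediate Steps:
Function('U')(F, I) = Pow(Add(58, I), Rational(1, 2))
Pow(Add(19188, Function('U')(O, -156)), Rational(1, 2)) = Pow(Add(19188, Pow(Add(58, -156), Rational(1, 2))), Rational(1, 2)) = Pow(Add(19188, Pow(-98, Rational(1, 2))), Rational(1, 2)) = Pow(Add(19188, Mul(7, I, Pow(2, Rational(1, 2)))), Rational(1, 2))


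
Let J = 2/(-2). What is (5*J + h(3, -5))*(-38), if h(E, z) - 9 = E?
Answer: -266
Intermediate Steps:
h(E, z) = 9 + E
J = -1 (J = 2*(-½) = -1)
(5*J + h(3, -5))*(-38) = (5*(-1) + (9 + 3))*(-38) = (-5 + 12)*(-38) = 7*(-38) = -266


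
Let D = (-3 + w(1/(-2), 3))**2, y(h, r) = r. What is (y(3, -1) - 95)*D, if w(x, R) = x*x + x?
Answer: -1014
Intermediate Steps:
w(x, R) = x + x**2 (w(x, R) = x**2 + x = x + x**2)
D = 169/16 (D = (-3 + (1 + 1/(-2))/(-2))**2 = (-3 - (1 - 1/2)/2)**2 = (-3 - 1/2*1/2)**2 = (-3 - 1/4)**2 = (-13/4)**2 = 169/16 ≈ 10.563)
(y(3, -1) - 95)*D = (-1 - 95)*(169/16) = -96*169/16 = -1014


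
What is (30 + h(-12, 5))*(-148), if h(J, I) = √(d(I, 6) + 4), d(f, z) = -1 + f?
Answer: -4440 - 296*√2 ≈ -4858.6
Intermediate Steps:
h(J, I) = √(3 + I) (h(J, I) = √((-1 + I) + 4) = √(3 + I))
(30 + h(-12, 5))*(-148) = (30 + √(3 + 5))*(-148) = (30 + √8)*(-148) = (30 + 2*√2)*(-148) = -4440 - 296*√2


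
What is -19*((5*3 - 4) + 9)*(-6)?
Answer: 2280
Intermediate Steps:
-19*((5*3 - 4) + 9)*(-6) = -19*((15 - 4) + 9)*(-6) = -19*(11 + 9)*(-6) = -19*20*(-6) = -380*(-6) = 2280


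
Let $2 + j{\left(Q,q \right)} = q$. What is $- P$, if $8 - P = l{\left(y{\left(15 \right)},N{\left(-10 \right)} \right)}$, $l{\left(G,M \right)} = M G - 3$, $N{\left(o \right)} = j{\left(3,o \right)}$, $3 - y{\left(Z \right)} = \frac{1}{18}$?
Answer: $- \frac{139}{3} \approx -46.333$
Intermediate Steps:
$j{\left(Q,q \right)} = -2 + q$
$y{\left(Z \right)} = \frac{53}{18}$ ($y{\left(Z \right)} = 3 - \frac{1}{18} = \frac{53}{18}$)
$N{\left(o \right)} = -2 + o$
$l{\left(G,M \right)} = -3 + G M$ ($l{\left(G,M \right)} = G M - 3 = -3 + G M$)
$P = \frac{139}{3}$ ($P = 8 - \left(-3 + \frac{53 \left(-2 - 10\right)}{18}\right) = 8 - \left(-3 + \frac{53}{18} \left(-12\right)\right) = 8 - \left(-3 - \frac{106}{3}\right) = 8 - - \frac{115}{3} = 8 + \frac{115}{3} = \frac{139}{3} \approx 46.333$)
$- P = \left(-1\right) \frac{139}{3} = - \frac{139}{3}$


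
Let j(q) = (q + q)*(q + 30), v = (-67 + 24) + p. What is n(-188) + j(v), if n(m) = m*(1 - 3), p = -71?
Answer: 19528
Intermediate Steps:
n(m) = -2*m (n(m) = m*(-2) = -2*m)
v = -114 (v = (-67 + 24) - 71 = -43 - 71 = -114)
j(q) = 2*q*(30 + q) (j(q) = (2*q)*(30 + q) = 2*q*(30 + q))
n(-188) + j(v) = -2*(-188) + 2*(-114)*(30 - 114) = 376 + 2*(-114)*(-84) = 376 + 19152 = 19528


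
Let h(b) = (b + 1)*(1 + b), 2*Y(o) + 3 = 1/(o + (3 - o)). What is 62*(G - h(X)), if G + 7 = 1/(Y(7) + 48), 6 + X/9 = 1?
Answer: -8432527/70 ≈ -1.2046e+5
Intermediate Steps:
X = -45 (X = -54 + 9*1 = -54 + 9 = -45)
Y(o) = -4/3 (Y(o) = -3/2 + 1/(2*(o + (3 - o))) = -3/2 + (½)/3 = -3/2 + (½)*(⅓) = -3/2 + ⅙ = -4/3)
G = -977/140 (G = -7 + 1/(-4/3 + 48) = -7 + 1/(140/3) = -7 + 3/140 = -977/140 ≈ -6.9786)
h(b) = (1 + b)² (h(b) = (1 + b)*(1 + b) = (1 + b)²)
62*(G - h(X)) = 62*(-977/140 - (1 - 45)²) = 62*(-977/140 - 1*(-44)²) = 62*(-977/140 - 1*1936) = 62*(-977/140 - 1936) = 62*(-272017/140) = -8432527/70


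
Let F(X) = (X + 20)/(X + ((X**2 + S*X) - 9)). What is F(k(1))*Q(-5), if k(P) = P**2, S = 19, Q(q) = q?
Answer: -35/4 ≈ -8.7500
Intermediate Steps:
F(X) = (20 + X)/(-9 + X**2 + 20*X) (F(X) = (X + 20)/(X + ((X**2 + 19*X) - 9)) = (20 + X)/(X + (-9 + X**2 + 19*X)) = (20 + X)/(-9 + X**2 + 20*X))
F(k(1))*Q(-5) = ((20 + 1**2)/(-9 + (1**2)**2 + 20*1**2))*(-5) = ((20 + 1)/(-9 + 1**2 + 20*1))*(-5) = (21/(-9 + 1 + 20))*(-5) = (21/12)*(-5) = ((1/12)*21)*(-5) = (7/4)*(-5) = -35/4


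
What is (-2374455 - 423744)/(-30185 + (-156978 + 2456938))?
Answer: -2798199/2269775 ≈ -1.2328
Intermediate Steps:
(-2374455 - 423744)/(-30185 + (-156978 + 2456938)) = -2798199/(-30185 + 2299960) = -2798199/2269775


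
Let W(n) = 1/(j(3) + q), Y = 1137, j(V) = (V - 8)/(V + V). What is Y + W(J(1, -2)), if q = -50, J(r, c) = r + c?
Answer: 346779/305 ≈ 1137.0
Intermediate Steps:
J(r, c) = c + r
j(V) = (-8 + V)/(2*V) (j(V) = (-8 + V)/((2*V)) = (-8 + V)*(1/(2*V)) = (-8 + V)/(2*V))
W(n) = -6/305 (W(n) = 1/((½)*(-8 + 3)/3 - 50) = 1/((½)*(⅓)*(-5) - 50) = 1/(-⅚ - 50) = 1/(-305/6) = -6/305)
Y + W(J(1, -2)) = 1137 - 6/305 = 346779/305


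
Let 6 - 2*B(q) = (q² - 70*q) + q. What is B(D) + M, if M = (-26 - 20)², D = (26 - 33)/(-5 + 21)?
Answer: 1077151/512 ≈ 2103.8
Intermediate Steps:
D = -7/16 ≈ -0.43750
B(q) = 3 - q²/2 + 69*q/2 (B(q) = 3 - ((q² - 70*q) + q)/2 = 3 - (q² - 69*q)/2 = 3 + (-q²/2 + 69*q/2) = 3 - q²/2 + 69*q/2)
M = 2116 (M = (-46)² = 2116)
B(D) + M = (3 - (-7/16)²/2 + (69/2)*(-7/16)) + 2116 = (3 - ½*49/256 - 483/32) + 2116 = (3 - 49/512 - 483/32) + 2116 = -6241/512 + 2116 = 1077151/512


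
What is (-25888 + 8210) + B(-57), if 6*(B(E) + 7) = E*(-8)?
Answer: -17609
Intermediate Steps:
B(E) = -7 - 4*E/3 (B(E) = -7 + (E*(-8))/6 = -7 + (-8*E)/6 = -7 - 4*E/3)
(-25888 + 8210) + B(-57) = (-25888 + 8210) + (-7 - 4/3*(-57)) = -17678 + (-7 + 76) = -17678 + 69 = -17609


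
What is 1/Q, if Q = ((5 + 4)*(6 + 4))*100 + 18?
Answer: 1/9018 ≈ 0.00011089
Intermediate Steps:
Q = 9018 (Q = (9*10)*100 + 18 = 90*100 + 18 = 9000 + 18 = 9018)
1/Q = 1/9018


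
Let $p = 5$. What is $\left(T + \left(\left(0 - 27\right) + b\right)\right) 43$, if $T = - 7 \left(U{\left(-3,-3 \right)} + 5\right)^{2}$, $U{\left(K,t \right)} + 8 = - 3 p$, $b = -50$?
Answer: $-100835$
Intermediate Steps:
$U{\left(K,t \right)} = -23$ ($U{\left(K,t \right)} = -8 - 15 = -23$)
$T = -2268$ ($T = - 7 \left(-23 + 5\right)^{2} = - 7 \left(-18\right)^{2} = \left(-7\right) 324 = -2268$)
$\left(T + \left(\left(0 - 27\right) + b\right)\right) 43 = \left(-2268 + \left(\left(0 - 27\right) - 50\right)\right) 43 = \left(-2268 - 77\right) 43 = \left(-2345\right) 43 = -100835$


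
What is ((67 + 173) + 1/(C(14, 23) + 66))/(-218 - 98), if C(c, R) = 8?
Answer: -17761/23384 ≈ -0.75954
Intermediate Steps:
((67 + 173) + 1/(C(14, 23) + 66))/(-218 - 98) = ((67 + 173) + 1/(8 + 66))/(-218 - 98) = (240 + 1/74)/(-316) = (240 + 1/74)*(-1/316) = (17761/74)*(-1/316) = -17761/23384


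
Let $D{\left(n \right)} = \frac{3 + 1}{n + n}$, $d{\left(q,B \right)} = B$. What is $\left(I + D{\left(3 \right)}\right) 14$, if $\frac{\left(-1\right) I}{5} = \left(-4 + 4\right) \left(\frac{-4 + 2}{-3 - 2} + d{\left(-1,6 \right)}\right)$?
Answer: $\frac{28}{3} \approx 9.3333$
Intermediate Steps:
$D{\left(n \right)} = \frac{2}{n}$ ($D{\left(n \right)} = \frac{4}{2 n} = 4 \frac{1}{2 n} = \frac{2}{n}$)
$I = 0$ ($I = - 5 \left(-4 + 4\right) \left(\frac{-4 + 2}{-3 - 2} + 6\right) = - 5 \cdot 0 \left(- \frac{2}{-5} + 6\right) = - 5 \cdot 0 \left(\left(-2\right) \left(- \frac{1}{5}\right) + 6\right) = - 5 \cdot 0 \left(\frac{2}{5} + 6\right) = - 5 \cdot 0 \cdot \frac{32}{5} = \left(-5\right) 0 = 0$)
$\left(I + D{\left(3 \right)}\right) 14 = \left(0 + \frac{2}{3}\right) 14 = \frac{2}{3} \cdot 14 = \frac{28}{3}$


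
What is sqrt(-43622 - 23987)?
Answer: I*sqrt(67609) ≈ 260.02*I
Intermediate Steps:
sqrt(-43622 - 23987) = sqrt(-67609) = I*sqrt(67609)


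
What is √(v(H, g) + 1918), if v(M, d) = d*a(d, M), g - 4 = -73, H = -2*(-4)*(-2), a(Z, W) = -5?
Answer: √2263 ≈ 47.571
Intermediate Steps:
H = -16 (H = 8*(-2) = -16)
g = -69 (g = 4 - 73 = -69)
v(M, d) = -5*d (v(M, d) = d*(-5) = -5*d)
√(v(H, g) + 1918) = √(-5*(-69) + 1918) = √(345 + 1918) = √2263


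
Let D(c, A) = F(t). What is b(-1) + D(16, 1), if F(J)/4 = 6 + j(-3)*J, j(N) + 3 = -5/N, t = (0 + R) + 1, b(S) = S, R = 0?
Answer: 53/3 ≈ 17.667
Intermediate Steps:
t = 1 (t = (0 + 0) + 1 = 0 + 1 = 1)
j(N) = -3 - 5/N
F(J) = 24 - 16*J/3 (F(J) = 4*(6 + (-3 - 5/(-3))*J) = 4*(6 + (-3 - 5*(-⅓))*J) = 4*(6 + (-3 + 5/3)*J) = 4*(6 - 4*J/3) = 24 - 16*J/3)
D(c, A) = 56/3 (D(c, A) = 24 - 16/3*1 = 24 - 16/3 = 56/3)
b(-1) + D(16, 1) = -1 + 56/3 = 53/3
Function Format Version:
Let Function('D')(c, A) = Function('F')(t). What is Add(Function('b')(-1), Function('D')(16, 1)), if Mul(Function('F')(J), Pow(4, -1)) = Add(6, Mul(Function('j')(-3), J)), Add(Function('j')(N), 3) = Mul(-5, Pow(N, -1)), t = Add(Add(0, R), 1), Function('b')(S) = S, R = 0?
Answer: Rational(53, 3) ≈ 17.667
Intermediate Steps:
t = 1 (t = Add(Add(0, 0), 1) = Add(0, 1) = 1)
Function('j')(N) = Add(-3, Mul(-5, Pow(N, -1)))
Function('F')(J) = Add(24, Mul(Rational(-16, 3), J)) (Function('F')(J) = Mul(4, Add(6, Mul(Add(-3, Mul(-5, Pow(-3, -1))), J))) = Mul(4, Add(6, Mul(Add(-3, Mul(-5, Rational(-1, 3))), J))) = Mul(4, Add(6, Mul(Add(-3, Rational(5, 3)), J))) = Mul(4, Add(6, Mul(Rational(-4, 3), J))) = Add(24, Mul(Rational(-16, 3), J)))
Function('D')(c, A) = Rational(56, 3) (Function('D')(c, A) = Add(24, Mul(Rational(-16, 3), 1)) = Add(24, Rational(-16, 3)) = Rational(56, 3))
Add(Function('b')(-1), Function('D')(16, 1)) = Add(-1, Rational(56, 3)) = Rational(53, 3)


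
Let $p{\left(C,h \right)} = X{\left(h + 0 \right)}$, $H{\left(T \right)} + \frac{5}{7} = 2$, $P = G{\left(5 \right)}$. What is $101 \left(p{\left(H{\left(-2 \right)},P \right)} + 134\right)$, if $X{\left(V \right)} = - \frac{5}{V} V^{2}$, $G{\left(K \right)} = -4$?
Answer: $15554$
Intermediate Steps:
$P = -4$
$H{\left(T \right)} = \frac{9}{7}$ ($H{\left(T \right)} = - \frac{5}{7} + 2 = \frac{9}{7}$)
$X{\left(V \right)} = - 5 V$
$p{\left(C,h \right)} = - 5 h$ ($p{\left(C,h \right)} = - 5 \left(h + 0\right) = - 5 h$)
$101 \left(p{\left(H{\left(-2 \right)},P \right)} + 134\right) = 101 \left(\left(-5\right) \left(-4\right) + 134\right) = 101 \left(20 + 134\right) = 101 \cdot 154 = 15554$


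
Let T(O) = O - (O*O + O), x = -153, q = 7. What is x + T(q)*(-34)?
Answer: 1513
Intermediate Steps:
T(O) = -O² (T(O) = O - (O² + O) = O - (O + O²) = O + (-O - O²) = -O²)
x + T(q)*(-34) = -153 - 1*7²*(-34) = -153 - 1*49*(-34) = -153 - 49*(-34) = -153 + 1666 = 1513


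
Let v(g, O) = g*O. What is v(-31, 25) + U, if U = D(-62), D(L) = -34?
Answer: -809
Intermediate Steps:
v(g, O) = O*g
U = -34
v(-31, 25) + U = 25*(-31) - 34 = -775 - 34 = -809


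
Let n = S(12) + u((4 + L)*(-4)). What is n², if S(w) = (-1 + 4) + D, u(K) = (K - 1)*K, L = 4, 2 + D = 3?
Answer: 1123600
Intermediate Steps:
D = 1 (D = -2 + 3 = 1)
u(K) = K*(-1 + K) (u(K) = (-1 + K)*K = K*(-1 + K))
S(w) = 4 (S(w) = (-1 + 4) + 1 = 3 + 1 = 4)
n = 1060 (n = 4 + ((4 + 4)*(-4))*(-1 + (4 + 4)*(-4)) = 4 + (8*(-4))*(-1 + 8*(-4)) = 4 - 32*(-1 - 32) = 4 - 32*(-33) = 4 + 1056 = 1060)
n² = 1060² = 1123600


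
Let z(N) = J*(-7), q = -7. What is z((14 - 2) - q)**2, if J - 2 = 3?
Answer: 1225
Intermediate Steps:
J = 5 (J = 2 + 3 = 5)
z(N) = -35 (z(N) = 5*(-7) = -35)
z((14 - 2) - q)**2 = (-35)**2 = 1225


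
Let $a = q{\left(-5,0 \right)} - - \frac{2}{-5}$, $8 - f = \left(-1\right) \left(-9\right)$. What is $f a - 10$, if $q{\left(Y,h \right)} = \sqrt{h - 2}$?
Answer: $- \frac{48}{5} - i \sqrt{2} \approx -9.6 - 1.4142 i$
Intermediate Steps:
$q{\left(Y,h \right)} = \sqrt{-2 + h}$
$f = -1$ ($f = 8 - \left(-1\right) \left(-9\right) = 8 - 9 = -1$)
$a = - \frac{2}{5} + i \sqrt{2}$ ($a = \sqrt{-2 + 0} - - \frac{2}{-5} = \sqrt{-2} - \left(-2\right) \left(- \frac{1}{5}\right) = i \sqrt{2} - \frac{2}{5} = - \frac{2}{5} + i \sqrt{2} \approx -0.4 + 1.4142 i$)
$f a - 10 = - (- \frac{2}{5} + i \sqrt{2}) - 10 = \left(\frac{2}{5} - i \sqrt{2}\right) - 10 = - \frac{48}{5} - i \sqrt{2}$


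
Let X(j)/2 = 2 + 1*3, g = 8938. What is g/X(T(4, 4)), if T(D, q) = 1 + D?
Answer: 4469/5 ≈ 893.80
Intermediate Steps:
X(j) = 10 (X(j) = 2*(2 + 1*3) = 2*(2 + 3) = 2*5 = 10)
g/X(T(4, 4)) = 8938/10 = 8938*(1/10) = 4469/5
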